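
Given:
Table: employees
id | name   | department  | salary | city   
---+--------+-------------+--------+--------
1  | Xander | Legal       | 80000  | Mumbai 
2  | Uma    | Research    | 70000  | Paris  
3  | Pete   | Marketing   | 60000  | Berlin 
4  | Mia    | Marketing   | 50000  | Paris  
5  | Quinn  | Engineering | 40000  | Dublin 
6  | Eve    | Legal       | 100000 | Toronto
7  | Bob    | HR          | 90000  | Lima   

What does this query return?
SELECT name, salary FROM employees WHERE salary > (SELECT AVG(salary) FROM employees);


Subquery: AVG(salary) = 70000.0
Filtering: salary > 70000.0
  Xander (80000) -> MATCH
  Eve (100000) -> MATCH
  Bob (90000) -> MATCH


3 rows:
Xander, 80000
Eve, 100000
Bob, 90000


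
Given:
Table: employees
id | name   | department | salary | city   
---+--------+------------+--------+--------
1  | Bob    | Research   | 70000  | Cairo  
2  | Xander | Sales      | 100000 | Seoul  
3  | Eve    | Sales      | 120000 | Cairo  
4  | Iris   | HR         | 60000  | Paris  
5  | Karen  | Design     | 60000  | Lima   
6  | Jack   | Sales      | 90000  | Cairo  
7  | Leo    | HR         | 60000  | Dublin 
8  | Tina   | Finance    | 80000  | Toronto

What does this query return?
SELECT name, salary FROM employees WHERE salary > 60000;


Filtering: salary > 60000
Matching: 5 rows

5 rows:
Bob, 70000
Xander, 100000
Eve, 120000
Jack, 90000
Tina, 80000


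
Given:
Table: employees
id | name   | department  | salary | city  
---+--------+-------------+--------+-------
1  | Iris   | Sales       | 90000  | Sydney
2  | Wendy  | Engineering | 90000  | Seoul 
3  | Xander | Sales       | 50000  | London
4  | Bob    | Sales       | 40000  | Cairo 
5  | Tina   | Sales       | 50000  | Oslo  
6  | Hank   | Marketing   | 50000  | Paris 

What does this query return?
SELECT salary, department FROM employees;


Projecting columns: salary, department

6 rows:
90000, Sales
90000, Engineering
50000, Sales
40000, Sales
50000, Sales
50000, Marketing


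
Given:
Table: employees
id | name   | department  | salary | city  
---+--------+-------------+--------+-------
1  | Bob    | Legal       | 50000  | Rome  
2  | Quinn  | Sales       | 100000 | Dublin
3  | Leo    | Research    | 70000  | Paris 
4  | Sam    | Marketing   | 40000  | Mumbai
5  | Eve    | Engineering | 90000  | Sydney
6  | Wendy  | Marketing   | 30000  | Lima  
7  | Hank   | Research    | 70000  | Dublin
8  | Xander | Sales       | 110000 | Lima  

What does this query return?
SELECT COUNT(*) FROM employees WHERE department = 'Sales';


Counting rows where department = 'Sales'
  Quinn -> MATCH
  Xander -> MATCH


2


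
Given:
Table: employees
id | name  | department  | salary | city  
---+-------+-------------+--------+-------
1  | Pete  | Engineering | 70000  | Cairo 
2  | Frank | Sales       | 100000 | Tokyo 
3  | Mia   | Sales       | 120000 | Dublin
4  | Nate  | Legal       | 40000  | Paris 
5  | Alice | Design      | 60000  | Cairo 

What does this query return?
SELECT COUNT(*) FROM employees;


COUNT(*) counts all rows

5


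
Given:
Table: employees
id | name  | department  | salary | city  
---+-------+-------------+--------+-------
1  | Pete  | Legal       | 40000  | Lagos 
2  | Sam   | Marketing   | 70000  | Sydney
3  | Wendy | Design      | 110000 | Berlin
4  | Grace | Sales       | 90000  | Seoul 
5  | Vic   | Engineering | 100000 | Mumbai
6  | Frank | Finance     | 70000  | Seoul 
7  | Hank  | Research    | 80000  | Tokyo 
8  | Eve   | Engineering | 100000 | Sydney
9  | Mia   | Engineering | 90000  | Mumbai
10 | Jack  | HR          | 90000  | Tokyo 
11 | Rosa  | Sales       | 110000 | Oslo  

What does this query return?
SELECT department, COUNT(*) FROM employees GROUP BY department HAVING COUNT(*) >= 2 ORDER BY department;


Groups with count >= 2:
  Engineering: 3 -> PASS
  Sales: 2 -> PASS
  Design: 1 -> filtered out
  Finance: 1 -> filtered out
  HR: 1 -> filtered out
  Legal: 1 -> filtered out
  Marketing: 1 -> filtered out
  Research: 1 -> filtered out


2 groups:
Engineering, 3
Sales, 2


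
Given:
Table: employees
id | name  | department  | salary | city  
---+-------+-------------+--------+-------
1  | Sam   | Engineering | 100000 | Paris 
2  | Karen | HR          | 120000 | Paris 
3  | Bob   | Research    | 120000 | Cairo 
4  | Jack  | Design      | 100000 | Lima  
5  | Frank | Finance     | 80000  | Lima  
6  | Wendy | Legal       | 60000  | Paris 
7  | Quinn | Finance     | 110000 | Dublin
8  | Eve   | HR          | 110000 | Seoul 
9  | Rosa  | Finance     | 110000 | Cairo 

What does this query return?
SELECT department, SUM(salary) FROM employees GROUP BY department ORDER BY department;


Summing salary within each department:
  Design: 100000 = 100000
  Engineering: 100000 = 100000
  Finance: 80000 + 110000 + 110000 = 300000
  HR: 120000 + 110000 = 230000
  Legal: 60000 = 60000
  Research: 120000 = 120000


6 groups:
Design, 100000
Engineering, 100000
Finance, 300000
HR, 230000
Legal, 60000
Research, 120000


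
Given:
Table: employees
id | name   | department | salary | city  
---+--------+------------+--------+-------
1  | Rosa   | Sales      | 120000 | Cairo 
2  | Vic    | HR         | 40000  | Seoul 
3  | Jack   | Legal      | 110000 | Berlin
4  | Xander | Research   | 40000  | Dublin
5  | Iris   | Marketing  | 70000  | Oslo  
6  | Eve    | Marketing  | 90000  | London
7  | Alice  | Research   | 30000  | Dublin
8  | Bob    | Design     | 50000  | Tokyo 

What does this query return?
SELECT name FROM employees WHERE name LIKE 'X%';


LIKE 'X%' matches names starting with 'X'
Matching: 1

1 rows:
Xander


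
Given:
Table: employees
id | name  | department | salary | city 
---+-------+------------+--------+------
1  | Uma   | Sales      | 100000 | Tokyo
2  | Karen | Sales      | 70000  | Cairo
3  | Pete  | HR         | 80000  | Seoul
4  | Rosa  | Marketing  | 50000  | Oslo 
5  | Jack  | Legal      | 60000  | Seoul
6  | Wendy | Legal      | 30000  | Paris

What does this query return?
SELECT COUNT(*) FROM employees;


COUNT(*) counts all rows

6


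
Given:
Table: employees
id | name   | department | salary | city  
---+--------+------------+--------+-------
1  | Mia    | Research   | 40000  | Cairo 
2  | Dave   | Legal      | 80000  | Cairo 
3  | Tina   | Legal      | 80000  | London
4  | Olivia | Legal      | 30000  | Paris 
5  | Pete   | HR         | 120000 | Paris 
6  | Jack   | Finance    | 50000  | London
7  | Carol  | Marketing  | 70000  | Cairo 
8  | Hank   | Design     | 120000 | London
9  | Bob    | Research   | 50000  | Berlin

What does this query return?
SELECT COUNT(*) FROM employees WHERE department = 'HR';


Counting rows where department = 'HR'
  Pete -> MATCH


1


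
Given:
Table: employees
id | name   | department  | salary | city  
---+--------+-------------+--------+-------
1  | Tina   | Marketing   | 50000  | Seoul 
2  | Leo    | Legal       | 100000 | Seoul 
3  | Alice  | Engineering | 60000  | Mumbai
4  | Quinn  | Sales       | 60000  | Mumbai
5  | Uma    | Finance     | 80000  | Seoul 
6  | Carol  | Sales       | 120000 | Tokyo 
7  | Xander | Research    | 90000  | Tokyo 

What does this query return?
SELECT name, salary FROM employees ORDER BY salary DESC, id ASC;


Sorting by salary DESC, then id ASC for ties

7 rows:
Carol, 120000
Leo, 100000
Xander, 90000
Uma, 80000
Alice, 60000
Quinn, 60000
Tina, 50000


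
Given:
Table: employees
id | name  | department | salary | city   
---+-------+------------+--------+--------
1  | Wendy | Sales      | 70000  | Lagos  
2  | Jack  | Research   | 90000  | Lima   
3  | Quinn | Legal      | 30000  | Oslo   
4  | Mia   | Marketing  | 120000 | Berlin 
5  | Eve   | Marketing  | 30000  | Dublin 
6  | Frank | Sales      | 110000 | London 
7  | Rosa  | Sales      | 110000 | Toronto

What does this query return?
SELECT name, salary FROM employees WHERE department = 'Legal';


Filtering: department = 'Legal'
Matching rows: 1

1 rows:
Quinn, 30000


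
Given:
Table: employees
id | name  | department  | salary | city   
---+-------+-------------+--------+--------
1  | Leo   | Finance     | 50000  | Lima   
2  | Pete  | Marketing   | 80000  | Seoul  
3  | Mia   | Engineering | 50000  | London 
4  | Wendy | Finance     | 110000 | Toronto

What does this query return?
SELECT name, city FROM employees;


Projecting columns: name, city

4 rows:
Leo, Lima
Pete, Seoul
Mia, London
Wendy, Toronto


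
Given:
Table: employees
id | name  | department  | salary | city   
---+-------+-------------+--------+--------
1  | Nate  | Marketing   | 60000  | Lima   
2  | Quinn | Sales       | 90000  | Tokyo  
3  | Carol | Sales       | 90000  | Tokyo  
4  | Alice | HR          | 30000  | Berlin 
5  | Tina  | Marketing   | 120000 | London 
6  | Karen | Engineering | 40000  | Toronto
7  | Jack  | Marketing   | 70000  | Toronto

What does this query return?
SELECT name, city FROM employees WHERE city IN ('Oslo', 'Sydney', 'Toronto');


Filtering: city IN ('Oslo', 'Sydney', 'Toronto')
Matching: 2 rows

2 rows:
Karen, Toronto
Jack, Toronto


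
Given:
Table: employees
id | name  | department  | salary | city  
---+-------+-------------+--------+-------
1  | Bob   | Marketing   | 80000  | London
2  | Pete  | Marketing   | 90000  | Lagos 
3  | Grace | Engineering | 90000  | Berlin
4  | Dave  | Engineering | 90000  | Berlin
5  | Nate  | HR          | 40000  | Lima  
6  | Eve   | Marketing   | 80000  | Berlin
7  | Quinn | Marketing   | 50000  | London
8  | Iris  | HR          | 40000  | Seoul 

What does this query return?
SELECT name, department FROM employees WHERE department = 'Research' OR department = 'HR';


Filtering: department = 'Research' OR 'HR'
Matching: 2 rows

2 rows:
Nate, HR
Iris, HR


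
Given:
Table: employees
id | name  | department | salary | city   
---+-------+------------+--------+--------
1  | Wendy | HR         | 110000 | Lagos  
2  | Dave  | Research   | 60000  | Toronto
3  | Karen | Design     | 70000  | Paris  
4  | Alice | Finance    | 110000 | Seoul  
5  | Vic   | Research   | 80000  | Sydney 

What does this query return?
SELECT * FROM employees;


SELECT * returns all 5 rows with all columns

5 rows:
1, Wendy, HR, 110000, Lagos
2, Dave, Research, 60000, Toronto
3, Karen, Design, 70000, Paris
4, Alice, Finance, 110000, Seoul
5, Vic, Research, 80000, Sydney


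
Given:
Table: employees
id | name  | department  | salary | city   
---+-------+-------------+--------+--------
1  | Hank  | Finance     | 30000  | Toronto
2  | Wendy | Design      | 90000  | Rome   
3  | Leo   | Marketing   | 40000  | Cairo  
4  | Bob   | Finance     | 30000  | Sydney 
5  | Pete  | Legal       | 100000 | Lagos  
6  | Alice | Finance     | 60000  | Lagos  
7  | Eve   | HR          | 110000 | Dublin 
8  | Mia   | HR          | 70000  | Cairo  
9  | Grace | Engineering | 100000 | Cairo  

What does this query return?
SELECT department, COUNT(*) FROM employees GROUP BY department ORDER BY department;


Assigning each row to its department group:
  Hank -> Finance
  Wendy -> Design
  Leo -> Marketing
  Bob -> Finance
  Pete -> Legal
  Alice -> Finance
  Eve -> HR
  Mia -> HR
  Grace -> Engineering


6 groups:
Design, 1
Engineering, 1
Finance, 3
HR, 2
Legal, 1
Marketing, 1


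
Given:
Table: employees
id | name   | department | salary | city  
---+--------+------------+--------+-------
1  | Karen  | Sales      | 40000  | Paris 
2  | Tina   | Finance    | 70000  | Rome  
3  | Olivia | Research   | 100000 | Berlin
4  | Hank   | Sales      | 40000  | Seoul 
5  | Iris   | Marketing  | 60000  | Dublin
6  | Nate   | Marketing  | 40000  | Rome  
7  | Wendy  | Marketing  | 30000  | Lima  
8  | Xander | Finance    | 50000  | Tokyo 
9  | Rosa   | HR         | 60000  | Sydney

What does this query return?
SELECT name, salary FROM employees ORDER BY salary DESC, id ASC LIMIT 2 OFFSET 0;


Sort by salary DESC (id ASC tiebreak), then skip 0 and take 2
Rows 1 through 2

2 rows:
Olivia, 100000
Tina, 70000


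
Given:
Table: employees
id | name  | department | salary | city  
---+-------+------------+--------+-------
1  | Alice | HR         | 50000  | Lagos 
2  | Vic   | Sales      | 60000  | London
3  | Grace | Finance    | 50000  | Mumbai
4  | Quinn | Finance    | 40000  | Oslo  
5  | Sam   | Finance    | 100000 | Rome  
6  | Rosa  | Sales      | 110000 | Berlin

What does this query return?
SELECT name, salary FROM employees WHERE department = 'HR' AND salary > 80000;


Filtering: department = 'HR' AND salary > 80000
Matching: 0 rows

Empty result set (0 rows)


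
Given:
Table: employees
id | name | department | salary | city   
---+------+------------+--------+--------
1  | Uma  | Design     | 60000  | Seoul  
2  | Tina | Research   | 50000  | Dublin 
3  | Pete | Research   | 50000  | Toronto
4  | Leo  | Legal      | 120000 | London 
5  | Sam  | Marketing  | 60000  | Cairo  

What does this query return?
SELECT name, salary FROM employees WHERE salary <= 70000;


Filtering: salary <= 70000
Matching: 4 rows

4 rows:
Uma, 60000
Tina, 50000
Pete, 50000
Sam, 60000


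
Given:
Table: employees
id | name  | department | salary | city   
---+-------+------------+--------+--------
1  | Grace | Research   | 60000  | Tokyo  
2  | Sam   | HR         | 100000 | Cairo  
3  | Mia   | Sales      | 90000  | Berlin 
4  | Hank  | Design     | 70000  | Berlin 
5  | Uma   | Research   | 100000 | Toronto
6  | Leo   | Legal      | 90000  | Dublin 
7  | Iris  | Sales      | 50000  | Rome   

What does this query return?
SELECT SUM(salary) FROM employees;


SUM(salary) = 60000 + 100000 + 90000 + 70000 + 100000 + 90000 + 50000 = 560000

560000


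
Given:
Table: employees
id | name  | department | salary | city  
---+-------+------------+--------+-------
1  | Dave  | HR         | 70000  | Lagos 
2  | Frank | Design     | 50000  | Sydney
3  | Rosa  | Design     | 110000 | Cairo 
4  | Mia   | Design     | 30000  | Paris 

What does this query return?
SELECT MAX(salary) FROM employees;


Salaries: 70000, 50000, 110000, 30000
MAX = 110000

110000


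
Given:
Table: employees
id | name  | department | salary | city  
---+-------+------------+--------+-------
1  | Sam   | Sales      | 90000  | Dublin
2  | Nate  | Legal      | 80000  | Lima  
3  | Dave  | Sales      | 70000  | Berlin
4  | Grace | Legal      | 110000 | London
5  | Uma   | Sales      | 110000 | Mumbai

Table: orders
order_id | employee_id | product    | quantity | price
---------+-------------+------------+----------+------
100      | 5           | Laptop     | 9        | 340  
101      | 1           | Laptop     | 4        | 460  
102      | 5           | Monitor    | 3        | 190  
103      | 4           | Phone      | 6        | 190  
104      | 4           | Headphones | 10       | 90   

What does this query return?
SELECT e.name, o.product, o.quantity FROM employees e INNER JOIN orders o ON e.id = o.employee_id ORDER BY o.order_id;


Joining employees.id = orders.employee_id:
  employee Uma (id=5) -> order Laptop
  employee Sam (id=1) -> order Laptop
  employee Uma (id=5) -> order Monitor
  employee Grace (id=4) -> order Phone
  employee Grace (id=4) -> order Headphones


5 rows:
Uma, Laptop, 9
Sam, Laptop, 4
Uma, Monitor, 3
Grace, Phone, 6
Grace, Headphones, 10


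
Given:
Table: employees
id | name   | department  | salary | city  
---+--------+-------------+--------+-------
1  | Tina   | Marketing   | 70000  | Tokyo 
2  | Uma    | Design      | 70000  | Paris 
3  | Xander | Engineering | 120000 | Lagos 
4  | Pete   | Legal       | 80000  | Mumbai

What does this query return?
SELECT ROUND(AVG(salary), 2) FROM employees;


SUM(salary) = 340000
COUNT = 4
ROUND(AVG, 2) = ROUND(340000 / 4, 2) = 85000.0

85000.0


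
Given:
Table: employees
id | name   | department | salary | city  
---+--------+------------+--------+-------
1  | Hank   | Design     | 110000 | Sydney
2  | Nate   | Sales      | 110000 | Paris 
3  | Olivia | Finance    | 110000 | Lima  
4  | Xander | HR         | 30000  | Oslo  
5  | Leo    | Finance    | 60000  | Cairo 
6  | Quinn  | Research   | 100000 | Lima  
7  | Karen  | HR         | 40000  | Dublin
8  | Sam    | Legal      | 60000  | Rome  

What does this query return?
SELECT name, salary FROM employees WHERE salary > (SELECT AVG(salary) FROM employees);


Subquery: AVG(salary) = 77500.0
Filtering: salary > 77500.0
  Hank (110000) -> MATCH
  Nate (110000) -> MATCH
  Olivia (110000) -> MATCH
  Quinn (100000) -> MATCH


4 rows:
Hank, 110000
Nate, 110000
Olivia, 110000
Quinn, 100000


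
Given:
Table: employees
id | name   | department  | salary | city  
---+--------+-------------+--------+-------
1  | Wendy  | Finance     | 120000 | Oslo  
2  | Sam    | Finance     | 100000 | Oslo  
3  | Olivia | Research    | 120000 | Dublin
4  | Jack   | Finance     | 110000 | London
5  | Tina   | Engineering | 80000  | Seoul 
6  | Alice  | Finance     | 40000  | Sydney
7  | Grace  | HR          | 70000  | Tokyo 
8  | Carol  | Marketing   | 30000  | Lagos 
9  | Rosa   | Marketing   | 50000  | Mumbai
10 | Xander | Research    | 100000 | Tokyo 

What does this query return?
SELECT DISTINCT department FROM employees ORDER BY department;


All 'department' values (row order): Finance, Finance, Research, Finance, Engineering, Finance, HR, Marketing, Marketing, Research
Removing duplicates leaves 5 unique value(s).

5 values:
Engineering
Finance
HR
Marketing
Research


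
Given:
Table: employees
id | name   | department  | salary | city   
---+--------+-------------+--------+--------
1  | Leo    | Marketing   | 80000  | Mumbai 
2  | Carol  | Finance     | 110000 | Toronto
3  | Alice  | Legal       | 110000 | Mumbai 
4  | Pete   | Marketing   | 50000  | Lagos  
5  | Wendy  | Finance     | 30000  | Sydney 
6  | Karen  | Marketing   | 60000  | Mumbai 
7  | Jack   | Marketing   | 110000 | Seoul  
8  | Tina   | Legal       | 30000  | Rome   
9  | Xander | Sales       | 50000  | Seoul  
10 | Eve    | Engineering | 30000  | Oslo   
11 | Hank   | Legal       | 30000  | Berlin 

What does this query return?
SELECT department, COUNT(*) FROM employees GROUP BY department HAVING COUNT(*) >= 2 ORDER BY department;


Groups with count >= 2:
  Finance: 2 -> PASS
  Legal: 3 -> PASS
  Marketing: 4 -> PASS
  Engineering: 1 -> filtered out
  Sales: 1 -> filtered out


3 groups:
Finance, 2
Legal, 3
Marketing, 4


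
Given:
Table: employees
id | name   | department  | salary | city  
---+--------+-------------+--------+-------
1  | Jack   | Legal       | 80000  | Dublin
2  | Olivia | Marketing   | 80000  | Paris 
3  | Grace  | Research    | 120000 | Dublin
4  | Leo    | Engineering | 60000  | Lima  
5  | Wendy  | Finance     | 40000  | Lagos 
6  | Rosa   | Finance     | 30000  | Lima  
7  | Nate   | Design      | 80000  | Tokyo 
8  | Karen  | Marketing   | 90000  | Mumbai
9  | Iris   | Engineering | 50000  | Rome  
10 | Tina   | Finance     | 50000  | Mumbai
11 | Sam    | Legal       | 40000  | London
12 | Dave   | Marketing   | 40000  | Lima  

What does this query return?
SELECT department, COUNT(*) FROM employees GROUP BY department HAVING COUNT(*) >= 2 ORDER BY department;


Groups with count >= 2:
  Engineering: 2 -> PASS
  Finance: 3 -> PASS
  Legal: 2 -> PASS
  Marketing: 3 -> PASS
  Design: 1 -> filtered out
  Research: 1 -> filtered out


4 groups:
Engineering, 2
Finance, 3
Legal, 2
Marketing, 3


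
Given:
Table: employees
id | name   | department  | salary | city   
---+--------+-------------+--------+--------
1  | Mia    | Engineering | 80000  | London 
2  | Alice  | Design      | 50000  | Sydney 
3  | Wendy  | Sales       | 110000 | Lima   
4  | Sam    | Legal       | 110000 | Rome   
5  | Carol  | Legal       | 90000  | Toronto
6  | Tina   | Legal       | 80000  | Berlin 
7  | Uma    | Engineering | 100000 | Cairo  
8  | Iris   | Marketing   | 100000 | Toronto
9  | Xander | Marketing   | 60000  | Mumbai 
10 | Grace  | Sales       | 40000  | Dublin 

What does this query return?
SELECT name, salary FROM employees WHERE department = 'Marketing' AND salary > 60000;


Filtering: department = 'Marketing' AND salary > 60000
Matching: 1 rows

1 rows:
Iris, 100000


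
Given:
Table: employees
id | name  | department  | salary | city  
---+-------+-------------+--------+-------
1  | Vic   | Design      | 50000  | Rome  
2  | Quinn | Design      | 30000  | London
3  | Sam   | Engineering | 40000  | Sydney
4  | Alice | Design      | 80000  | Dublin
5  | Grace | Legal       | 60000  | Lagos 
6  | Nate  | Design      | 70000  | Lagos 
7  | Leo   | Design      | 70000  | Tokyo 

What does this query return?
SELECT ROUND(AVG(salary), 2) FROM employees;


SUM(salary) = 400000
COUNT = 7
ROUND(AVG, 2) = ROUND(400000 / 7, 2) = 57142.86

57142.86


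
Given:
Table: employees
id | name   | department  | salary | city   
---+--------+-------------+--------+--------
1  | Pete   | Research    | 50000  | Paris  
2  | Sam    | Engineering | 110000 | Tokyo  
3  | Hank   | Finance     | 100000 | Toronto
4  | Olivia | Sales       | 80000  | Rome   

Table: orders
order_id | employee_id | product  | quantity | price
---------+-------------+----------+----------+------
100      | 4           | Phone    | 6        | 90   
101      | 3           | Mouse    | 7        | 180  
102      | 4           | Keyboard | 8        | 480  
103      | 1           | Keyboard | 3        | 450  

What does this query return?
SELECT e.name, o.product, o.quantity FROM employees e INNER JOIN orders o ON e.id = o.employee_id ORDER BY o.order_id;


Joining employees.id = orders.employee_id:
  employee Olivia (id=4) -> order Phone
  employee Hank (id=3) -> order Mouse
  employee Olivia (id=4) -> order Keyboard
  employee Pete (id=1) -> order Keyboard


4 rows:
Olivia, Phone, 6
Hank, Mouse, 7
Olivia, Keyboard, 8
Pete, Keyboard, 3


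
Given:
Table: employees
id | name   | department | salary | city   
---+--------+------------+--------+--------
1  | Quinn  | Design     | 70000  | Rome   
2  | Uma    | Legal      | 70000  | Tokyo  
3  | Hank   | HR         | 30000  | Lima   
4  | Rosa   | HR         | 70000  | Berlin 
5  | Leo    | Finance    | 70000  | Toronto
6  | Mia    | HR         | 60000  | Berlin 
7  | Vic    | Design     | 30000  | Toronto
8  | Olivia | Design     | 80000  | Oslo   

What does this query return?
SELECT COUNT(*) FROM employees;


COUNT(*) counts all rows

8


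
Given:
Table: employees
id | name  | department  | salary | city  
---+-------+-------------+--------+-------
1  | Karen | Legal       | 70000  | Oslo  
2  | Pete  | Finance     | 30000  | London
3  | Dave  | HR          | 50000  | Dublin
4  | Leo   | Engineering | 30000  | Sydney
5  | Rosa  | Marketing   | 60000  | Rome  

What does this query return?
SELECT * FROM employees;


SELECT * returns all 5 rows with all columns

5 rows:
1, Karen, Legal, 70000, Oslo
2, Pete, Finance, 30000, London
3, Dave, HR, 50000, Dublin
4, Leo, Engineering, 30000, Sydney
5, Rosa, Marketing, 60000, Rome


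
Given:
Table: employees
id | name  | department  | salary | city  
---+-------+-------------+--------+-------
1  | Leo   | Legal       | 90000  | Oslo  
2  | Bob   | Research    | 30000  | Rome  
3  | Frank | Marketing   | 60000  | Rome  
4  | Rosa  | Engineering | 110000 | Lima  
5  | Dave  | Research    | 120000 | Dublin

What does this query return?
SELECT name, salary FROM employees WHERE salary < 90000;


Filtering: salary < 90000
Matching: 2 rows

2 rows:
Bob, 30000
Frank, 60000


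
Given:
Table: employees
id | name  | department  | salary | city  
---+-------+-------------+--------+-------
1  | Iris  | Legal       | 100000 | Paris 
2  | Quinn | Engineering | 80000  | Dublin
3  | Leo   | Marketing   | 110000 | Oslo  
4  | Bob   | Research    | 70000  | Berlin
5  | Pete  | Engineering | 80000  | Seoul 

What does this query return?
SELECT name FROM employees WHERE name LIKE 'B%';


LIKE 'B%' matches names starting with 'B'
Matching: 1

1 rows:
Bob


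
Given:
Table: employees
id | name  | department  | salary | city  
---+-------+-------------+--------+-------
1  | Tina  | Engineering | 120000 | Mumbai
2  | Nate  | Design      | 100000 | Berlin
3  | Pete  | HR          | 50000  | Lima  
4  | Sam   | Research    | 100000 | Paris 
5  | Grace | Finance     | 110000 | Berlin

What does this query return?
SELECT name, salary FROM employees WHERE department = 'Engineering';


Filtering: department = 'Engineering'
Matching rows: 1

1 rows:
Tina, 120000


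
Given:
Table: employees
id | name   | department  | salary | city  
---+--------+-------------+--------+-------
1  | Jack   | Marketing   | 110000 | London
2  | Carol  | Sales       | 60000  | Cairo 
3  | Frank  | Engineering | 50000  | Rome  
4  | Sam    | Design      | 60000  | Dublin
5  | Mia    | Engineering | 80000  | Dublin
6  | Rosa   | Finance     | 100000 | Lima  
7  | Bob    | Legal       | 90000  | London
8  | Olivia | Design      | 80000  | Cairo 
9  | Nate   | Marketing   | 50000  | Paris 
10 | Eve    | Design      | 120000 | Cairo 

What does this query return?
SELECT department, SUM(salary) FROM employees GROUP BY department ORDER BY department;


Summing salary within each department:
  Design: 60000 + 80000 + 120000 = 260000
  Engineering: 50000 + 80000 = 130000
  Finance: 100000 = 100000
  Legal: 90000 = 90000
  Marketing: 110000 + 50000 = 160000
  Sales: 60000 = 60000


6 groups:
Design, 260000
Engineering, 130000
Finance, 100000
Legal, 90000
Marketing, 160000
Sales, 60000


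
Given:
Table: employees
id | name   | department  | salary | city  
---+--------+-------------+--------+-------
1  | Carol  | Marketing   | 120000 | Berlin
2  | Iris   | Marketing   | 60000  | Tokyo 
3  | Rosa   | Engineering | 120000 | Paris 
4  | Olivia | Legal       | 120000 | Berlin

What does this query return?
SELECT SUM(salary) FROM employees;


SUM(salary) = 120000 + 60000 + 120000 + 120000 = 420000

420000


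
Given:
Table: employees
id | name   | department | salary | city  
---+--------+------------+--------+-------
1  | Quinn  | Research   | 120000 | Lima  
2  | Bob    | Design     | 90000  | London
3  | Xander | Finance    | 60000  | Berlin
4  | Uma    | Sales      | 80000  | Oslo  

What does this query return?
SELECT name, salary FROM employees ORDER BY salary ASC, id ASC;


Sorting by salary ASC, then id ASC for ties

4 rows:
Xander, 60000
Uma, 80000
Bob, 90000
Quinn, 120000


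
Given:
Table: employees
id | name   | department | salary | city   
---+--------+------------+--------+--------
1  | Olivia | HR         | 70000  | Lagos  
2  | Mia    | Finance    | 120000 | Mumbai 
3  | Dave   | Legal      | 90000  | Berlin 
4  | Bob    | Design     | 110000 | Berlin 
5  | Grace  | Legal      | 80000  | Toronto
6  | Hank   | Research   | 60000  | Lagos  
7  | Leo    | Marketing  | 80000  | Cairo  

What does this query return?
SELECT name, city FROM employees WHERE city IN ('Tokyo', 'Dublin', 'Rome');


Filtering: city IN ('Tokyo', 'Dublin', 'Rome')
Matching: 0 rows

Empty result set (0 rows)


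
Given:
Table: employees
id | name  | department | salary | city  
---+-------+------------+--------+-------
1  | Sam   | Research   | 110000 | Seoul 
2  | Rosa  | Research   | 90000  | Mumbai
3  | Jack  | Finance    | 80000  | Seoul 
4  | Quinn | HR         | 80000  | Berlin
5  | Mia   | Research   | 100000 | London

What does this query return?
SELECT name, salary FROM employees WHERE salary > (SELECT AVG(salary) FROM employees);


Subquery: AVG(salary) = 92000.0
Filtering: salary > 92000.0
  Sam (110000) -> MATCH
  Mia (100000) -> MATCH


2 rows:
Sam, 110000
Mia, 100000


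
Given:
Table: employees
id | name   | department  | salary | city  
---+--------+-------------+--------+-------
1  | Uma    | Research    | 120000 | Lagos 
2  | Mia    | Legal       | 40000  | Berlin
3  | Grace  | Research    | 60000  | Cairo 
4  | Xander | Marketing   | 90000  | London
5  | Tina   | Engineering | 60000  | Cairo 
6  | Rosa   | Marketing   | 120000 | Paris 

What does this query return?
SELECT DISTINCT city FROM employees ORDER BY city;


All 'city' values (row order): Lagos, Berlin, Cairo, London, Cairo, Paris
Removing duplicates leaves 5 unique value(s).

5 values:
Berlin
Cairo
Lagos
London
Paris


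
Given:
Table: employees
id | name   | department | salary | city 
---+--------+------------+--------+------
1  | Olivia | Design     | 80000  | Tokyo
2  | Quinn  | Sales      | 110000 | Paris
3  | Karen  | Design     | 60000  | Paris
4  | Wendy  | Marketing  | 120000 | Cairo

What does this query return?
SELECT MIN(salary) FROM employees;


Salaries: 80000, 110000, 60000, 120000
MIN = 60000

60000


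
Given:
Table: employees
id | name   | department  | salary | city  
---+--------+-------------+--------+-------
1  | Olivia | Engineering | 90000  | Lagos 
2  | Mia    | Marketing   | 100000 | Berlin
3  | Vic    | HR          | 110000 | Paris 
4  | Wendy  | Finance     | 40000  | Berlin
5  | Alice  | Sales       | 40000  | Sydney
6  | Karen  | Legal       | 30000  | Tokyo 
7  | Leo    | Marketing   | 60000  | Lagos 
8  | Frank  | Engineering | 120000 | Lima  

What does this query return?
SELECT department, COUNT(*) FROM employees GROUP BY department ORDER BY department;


Assigning each row to its department group:
  Olivia -> Engineering
  Mia -> Marketing
  Vic -> HR
  Wendy -> Finance
  Alice -> Sales
  Karen -> Legal
  Leo -> Marketing
  Frank -> Engineering


6 groups:
Engineering, 2
Finance, 1
HR, 1
Legal, 1
Marketing, 2
Sales, 1


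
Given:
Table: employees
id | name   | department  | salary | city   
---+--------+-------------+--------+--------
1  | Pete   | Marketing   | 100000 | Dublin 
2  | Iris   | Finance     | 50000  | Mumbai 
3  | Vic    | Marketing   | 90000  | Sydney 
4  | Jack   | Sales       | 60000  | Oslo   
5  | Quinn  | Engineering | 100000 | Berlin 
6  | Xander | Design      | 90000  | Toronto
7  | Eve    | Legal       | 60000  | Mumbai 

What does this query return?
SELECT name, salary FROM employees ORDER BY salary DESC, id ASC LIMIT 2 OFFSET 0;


Sort by salary DESC (id ASC tiebreak), then skip 0 and take 2
Rows 1 through 2

2 rows:
Pete, 100000
Quinn, 100000


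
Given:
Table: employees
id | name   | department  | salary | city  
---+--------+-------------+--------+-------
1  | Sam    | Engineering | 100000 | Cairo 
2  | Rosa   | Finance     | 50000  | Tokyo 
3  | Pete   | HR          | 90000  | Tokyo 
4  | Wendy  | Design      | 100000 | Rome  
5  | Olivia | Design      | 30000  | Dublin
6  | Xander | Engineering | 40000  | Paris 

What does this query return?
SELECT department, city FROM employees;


Projecting columns: department, city

6 rows:
Engineering, Cairo
Finance, Tokyo
HR, Tokyo
Design, Rome
Design, Dublin
Engineering, Paris


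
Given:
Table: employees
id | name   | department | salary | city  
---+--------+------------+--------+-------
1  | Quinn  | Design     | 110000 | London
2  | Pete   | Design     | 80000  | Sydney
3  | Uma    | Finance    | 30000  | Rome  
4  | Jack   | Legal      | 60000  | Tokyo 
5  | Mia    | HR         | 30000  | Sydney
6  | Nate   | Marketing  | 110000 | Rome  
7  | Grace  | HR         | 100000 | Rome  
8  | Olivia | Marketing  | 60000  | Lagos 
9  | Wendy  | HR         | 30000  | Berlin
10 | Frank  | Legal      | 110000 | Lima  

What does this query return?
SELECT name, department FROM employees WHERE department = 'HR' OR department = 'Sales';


Filtering: department = 'HR' OR 'Sales'
Matching: 3 rows

3 rows:
Mia, HR
Grace, HR
Wendy, HR


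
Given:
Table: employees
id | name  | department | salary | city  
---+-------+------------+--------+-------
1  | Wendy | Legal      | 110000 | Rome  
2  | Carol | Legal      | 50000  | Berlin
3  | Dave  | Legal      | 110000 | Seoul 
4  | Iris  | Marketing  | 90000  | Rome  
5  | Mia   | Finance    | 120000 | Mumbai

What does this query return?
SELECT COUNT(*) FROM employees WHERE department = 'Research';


Counting rows where department = 'Research'


0


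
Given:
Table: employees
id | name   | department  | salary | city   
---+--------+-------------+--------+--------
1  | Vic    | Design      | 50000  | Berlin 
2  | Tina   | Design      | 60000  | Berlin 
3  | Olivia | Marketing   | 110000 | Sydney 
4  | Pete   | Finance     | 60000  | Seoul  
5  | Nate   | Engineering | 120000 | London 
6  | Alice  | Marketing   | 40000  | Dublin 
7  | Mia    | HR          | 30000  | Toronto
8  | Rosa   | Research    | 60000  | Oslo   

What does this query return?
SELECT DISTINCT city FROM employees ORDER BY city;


All 'city' values (row order): Berlin, Berlin, Sydney, Seoul, London, Dublin, Toronto, Oslo
Removing duplicates leaves 7 unique value(s).

7 values:
Berlin
Dublin
London
Oslo
Seoul
Sydney
Toronto


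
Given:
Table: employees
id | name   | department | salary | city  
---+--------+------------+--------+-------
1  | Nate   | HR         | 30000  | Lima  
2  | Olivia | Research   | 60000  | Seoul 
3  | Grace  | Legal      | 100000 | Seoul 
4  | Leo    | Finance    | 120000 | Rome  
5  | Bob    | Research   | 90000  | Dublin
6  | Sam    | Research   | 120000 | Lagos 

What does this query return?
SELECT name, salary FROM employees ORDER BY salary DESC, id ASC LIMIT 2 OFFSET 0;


Sort by salary DESC (id ASC tiebreak), then skip 0 and take 2
Rows 1 through 2

2 rows:
Leo, 120000
Sam, 120000


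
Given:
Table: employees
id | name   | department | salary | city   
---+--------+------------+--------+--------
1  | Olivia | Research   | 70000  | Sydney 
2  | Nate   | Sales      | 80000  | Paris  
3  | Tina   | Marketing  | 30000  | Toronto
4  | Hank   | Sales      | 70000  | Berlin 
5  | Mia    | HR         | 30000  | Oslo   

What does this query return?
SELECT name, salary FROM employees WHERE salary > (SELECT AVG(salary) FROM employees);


Subquery: AVG(salary) = 56000.0
Filtering: salary > 56000.0
  Olivia (70000) -> MATCH
  Nate (80000) -> MATCH
  Hank (70000) -> MATCH


3 rows:
Olivia, 70000
Nate, 80000
Hank, 70000


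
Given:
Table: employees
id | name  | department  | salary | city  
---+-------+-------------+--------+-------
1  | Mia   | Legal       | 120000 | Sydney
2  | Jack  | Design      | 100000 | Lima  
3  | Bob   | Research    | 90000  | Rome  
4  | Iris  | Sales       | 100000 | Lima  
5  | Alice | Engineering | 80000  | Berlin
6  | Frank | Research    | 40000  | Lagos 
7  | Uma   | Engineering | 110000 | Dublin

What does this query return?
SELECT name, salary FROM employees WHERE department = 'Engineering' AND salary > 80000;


Filtering: department = 'Engineering' AND salary > 80000
Matching: 1 rows

1 rows:
Uma, 110000


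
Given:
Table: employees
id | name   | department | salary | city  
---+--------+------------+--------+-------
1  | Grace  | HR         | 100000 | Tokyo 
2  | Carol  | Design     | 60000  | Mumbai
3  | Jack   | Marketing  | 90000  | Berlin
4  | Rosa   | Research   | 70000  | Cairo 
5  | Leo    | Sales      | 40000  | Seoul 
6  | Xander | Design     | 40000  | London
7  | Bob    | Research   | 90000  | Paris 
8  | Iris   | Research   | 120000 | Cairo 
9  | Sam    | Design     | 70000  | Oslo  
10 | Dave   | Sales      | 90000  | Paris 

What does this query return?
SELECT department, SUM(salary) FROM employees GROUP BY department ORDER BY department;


Summing salary within each department:
  Design: 60000 + 40000 + 70000 = 170000
  HR: 100000 = 100000
  Marketing: 90000 = 90000
  Research: 70000 + 90000 + 120000 = 280000
  Sales: 40000 + 90000 = 130000


5 groups:
Design, 170000
HR, 100000
Marketing, 90000
Research, 280000
Sales, 130000


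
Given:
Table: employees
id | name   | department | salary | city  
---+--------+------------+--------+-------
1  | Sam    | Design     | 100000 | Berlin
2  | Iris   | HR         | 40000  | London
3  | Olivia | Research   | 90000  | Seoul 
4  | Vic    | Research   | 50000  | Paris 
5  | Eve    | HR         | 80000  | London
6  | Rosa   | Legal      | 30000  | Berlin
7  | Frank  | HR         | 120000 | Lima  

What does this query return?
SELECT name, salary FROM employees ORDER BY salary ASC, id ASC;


Sorting by salary ASC, then id ASC for ties

7 rows:
Rosa, 30000
Iris, 40000
Vic, 50000
Eve, 80000
Olivia, 90000
Sam, 100000
Frank, 120000


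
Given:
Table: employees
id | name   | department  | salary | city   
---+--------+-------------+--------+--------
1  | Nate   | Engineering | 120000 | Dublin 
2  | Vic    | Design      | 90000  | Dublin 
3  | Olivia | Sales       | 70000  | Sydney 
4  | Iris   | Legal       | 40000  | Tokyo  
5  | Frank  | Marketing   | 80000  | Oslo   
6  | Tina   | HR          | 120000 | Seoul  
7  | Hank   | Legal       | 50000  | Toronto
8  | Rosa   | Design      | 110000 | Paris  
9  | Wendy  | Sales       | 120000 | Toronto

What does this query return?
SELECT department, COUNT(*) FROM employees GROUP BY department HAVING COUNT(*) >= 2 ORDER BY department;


Groups with count >= 2:
  Design: 2 -> PASS
  Legal: 2 -> PASS
  Sales: 2 -> PASS
  Engineering: 1 -> filtered out
  HR: 1 -> filtered out
  Marketing: 1 -> filtered out


3 groups:
Design, 2
Legal, 2
Sales, 2


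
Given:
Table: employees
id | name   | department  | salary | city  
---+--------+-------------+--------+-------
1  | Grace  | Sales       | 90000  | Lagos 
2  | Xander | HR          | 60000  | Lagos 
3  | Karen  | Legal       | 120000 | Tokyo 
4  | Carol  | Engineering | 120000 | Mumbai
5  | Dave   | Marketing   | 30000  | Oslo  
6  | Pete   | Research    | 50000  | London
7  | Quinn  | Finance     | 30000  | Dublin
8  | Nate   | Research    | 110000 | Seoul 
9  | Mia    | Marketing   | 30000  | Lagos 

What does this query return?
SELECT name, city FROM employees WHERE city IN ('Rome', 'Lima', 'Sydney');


Filtering: city IN ('Rome', 'Lima', 'Sydney')
Matching: 0 rows

Empty result set (0 rows)


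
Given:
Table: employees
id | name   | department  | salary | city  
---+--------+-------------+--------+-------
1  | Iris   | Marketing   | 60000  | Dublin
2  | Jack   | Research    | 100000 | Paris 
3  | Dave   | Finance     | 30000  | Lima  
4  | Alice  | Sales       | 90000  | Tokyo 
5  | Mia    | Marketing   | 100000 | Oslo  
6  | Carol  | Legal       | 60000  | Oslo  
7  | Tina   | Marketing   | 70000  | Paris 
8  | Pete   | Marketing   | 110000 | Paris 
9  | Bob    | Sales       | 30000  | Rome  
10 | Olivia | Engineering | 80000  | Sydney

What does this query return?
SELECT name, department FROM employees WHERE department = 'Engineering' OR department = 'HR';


Filtering: department = 'Engineering' OR 'HR'
Matching: 1 rows

1 rows:
Olivia, Engineering


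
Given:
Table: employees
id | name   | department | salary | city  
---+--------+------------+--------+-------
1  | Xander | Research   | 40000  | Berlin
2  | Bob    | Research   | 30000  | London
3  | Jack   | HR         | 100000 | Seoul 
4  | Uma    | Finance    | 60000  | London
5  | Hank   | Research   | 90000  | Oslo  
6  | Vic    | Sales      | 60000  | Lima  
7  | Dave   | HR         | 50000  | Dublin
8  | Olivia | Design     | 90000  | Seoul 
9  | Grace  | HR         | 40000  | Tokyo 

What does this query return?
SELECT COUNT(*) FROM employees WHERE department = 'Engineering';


Counting rows where department = 'Engineering'


0


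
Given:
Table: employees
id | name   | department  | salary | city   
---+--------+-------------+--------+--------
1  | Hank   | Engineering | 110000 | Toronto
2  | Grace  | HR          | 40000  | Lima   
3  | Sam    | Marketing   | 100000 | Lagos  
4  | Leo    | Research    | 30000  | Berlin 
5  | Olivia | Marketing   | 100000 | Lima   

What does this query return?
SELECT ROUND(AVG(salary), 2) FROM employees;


SUM(salary) = 380000
COUNT = 5
ROUND(AVG, 2) = ROUND(380000 / 5, 2) = 76000.0

76000.0


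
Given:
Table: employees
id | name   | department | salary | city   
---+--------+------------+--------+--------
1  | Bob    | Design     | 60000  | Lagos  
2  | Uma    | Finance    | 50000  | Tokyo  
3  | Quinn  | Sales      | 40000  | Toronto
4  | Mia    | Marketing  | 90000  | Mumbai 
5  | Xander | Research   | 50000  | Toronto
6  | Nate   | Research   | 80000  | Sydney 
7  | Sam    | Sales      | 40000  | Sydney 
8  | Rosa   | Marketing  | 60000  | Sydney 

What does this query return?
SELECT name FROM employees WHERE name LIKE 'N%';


LIKE 'N%' matches names starting with 'N'
Matching: 1

1 rows:
Nate
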